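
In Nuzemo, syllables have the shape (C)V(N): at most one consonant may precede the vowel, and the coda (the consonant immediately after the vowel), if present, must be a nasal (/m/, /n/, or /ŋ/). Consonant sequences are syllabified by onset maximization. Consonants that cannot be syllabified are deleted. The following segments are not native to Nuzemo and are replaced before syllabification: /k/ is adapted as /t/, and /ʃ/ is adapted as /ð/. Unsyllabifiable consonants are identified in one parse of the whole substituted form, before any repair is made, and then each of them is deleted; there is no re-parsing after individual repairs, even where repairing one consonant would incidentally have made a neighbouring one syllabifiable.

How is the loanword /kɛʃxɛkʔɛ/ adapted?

Substitution: /k/ → /t/, /ʃ/ → /ð/, giving /tɛðxɛtʔɛ/.
Under (C)V(N), the unsyllabifiable consonants are /ð/, /t/ (only a nasal (/m/, /n/, or /ŋ/) is licensed in coda position; onsets are limited to one consonant).
Deleting the stranded consonants removes /ð/, /t/.

tɛxɛʔɛ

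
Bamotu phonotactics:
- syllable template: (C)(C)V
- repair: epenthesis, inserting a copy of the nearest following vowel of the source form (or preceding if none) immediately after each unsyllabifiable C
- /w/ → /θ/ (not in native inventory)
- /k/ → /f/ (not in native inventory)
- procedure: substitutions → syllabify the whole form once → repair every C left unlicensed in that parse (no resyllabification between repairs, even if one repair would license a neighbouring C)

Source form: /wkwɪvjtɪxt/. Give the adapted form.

θɪfθɪvɪjtɪxɪtɪ

Substitution: /w/ → /θ/, /k/ → /f/, giving /θfθɪvjtɪxt/.
Syllabifying with onset maximization leaves /θ/, /v/, /x/, /t/ stranded (no codas are permitted; onsets may contain at most 2 consonants).
Epenthesis after each stranded consonant: /θ/ → /θɪ/, /v/ → /vɪ/, /x/ → /xɪ/, /t/ → /tɪ/.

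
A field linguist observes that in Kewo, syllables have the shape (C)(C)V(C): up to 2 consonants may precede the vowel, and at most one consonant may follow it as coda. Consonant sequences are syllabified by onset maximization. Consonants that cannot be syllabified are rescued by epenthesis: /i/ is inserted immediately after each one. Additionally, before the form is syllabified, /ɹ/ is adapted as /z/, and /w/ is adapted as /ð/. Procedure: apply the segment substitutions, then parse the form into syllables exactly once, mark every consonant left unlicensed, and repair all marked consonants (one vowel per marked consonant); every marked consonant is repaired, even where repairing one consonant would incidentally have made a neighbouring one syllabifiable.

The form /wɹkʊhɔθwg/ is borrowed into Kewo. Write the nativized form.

ðizkʊhɔθðigi

Substitution: /w/ → /ð/, /ɹ/ → /z/, giving /ðzkʊhɔθðg/.
Under (C)(C)V(C), the unsyllabifiable consonants are /ð/, /ð/, /g/ (at most one coda consonant is licensed; onsets may contain at most 2 consonants).
Epenthesis after each stranded consonant: /ð/ → /ði/, /ð/ → /ði/, /g/ → /gi/.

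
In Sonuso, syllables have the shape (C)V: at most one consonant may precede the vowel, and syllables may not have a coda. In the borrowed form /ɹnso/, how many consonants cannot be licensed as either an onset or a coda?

2

The consonants /ɹ/, /n/ cannot be parsed into a legal (C)V syllable (no codas are permitted; onsets are limited to one consonant).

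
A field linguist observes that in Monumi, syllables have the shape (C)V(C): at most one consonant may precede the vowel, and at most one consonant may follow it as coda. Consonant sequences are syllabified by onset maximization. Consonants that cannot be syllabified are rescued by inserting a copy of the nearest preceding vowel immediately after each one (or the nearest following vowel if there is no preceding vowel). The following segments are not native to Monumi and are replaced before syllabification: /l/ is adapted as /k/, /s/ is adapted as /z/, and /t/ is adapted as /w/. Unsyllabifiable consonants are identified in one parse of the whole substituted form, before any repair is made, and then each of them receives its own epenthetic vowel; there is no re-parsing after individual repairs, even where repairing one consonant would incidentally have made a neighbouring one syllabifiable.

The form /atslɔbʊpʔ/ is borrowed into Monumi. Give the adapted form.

awzakɔbʊpʔʊ

Substitution: /t/ → /w/, /s/ → /z/, /l/ → /k/, giving /awzkɔbʊpʔ/.
The consonants /z/, /ʔ/ cannot be parsed into a legal (C)V(C) syllable (at most one coda consonant is licensed; onsets are limited to one consonant).
Each unlicensed consonant becomes the onset of a new syllable: /z/ → /za/, /ʔ/ → /ʔʊ/.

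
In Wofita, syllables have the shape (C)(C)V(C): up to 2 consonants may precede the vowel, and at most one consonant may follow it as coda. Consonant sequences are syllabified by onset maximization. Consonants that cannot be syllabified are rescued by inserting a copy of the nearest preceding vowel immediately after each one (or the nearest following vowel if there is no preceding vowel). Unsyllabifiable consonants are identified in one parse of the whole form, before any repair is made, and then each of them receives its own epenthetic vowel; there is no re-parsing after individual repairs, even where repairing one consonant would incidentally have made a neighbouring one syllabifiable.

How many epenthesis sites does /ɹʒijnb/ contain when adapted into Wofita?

The unsyllabifiable consonants are /n/, /b/; each receives one epenthetic vowel.

2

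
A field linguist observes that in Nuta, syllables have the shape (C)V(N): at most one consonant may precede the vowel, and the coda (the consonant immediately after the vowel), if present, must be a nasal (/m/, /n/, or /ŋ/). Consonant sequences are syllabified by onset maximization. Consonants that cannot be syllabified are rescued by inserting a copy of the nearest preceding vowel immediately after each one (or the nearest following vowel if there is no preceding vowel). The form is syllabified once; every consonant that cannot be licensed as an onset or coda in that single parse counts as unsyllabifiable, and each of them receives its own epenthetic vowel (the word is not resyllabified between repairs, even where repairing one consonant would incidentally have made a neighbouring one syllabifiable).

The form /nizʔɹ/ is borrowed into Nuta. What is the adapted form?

Syllabifying with onset maximization leaves /z/, /ʔ/, /ɹ/ stranded (only a nasal (/m/, /n/, or /ŋ/) is licensed in coda position; onsets are limited to one consonant).
Epenthesis after each stranded consonant: /z/ → /zi/, /ʔ/ → /ʔi/, /ɹ/ → /ɹi/.

niziʔiɹi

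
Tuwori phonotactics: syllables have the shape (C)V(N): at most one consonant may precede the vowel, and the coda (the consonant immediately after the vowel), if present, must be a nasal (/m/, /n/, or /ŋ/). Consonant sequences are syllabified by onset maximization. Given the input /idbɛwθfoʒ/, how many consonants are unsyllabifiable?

4

Syllabifying with onset maximization leaves /d/, /w/, /θ/, /ʒ/ stranded (only a nasal (/m/, /n/, or /ŋ/) is licensed in coda position; onsets are limited to one consonant).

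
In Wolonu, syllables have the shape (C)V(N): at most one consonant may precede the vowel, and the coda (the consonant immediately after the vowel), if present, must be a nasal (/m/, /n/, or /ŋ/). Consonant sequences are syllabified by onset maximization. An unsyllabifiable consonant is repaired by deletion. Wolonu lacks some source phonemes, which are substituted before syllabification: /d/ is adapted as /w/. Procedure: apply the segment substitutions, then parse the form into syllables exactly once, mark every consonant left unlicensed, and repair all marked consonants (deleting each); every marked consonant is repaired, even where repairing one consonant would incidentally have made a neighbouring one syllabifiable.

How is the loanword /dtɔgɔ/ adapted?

Substitution: /d/ → /w/, giving /wtɔgɔ/.
The consonants /w/ cannot be parsed into a legal (C)V(N) syllable (only a nasal (/m/, /n/, or /ŋ/) is licensed in coda position; onsets are limited to one consonant).
Deletion applies to /w/.

tɔgɔ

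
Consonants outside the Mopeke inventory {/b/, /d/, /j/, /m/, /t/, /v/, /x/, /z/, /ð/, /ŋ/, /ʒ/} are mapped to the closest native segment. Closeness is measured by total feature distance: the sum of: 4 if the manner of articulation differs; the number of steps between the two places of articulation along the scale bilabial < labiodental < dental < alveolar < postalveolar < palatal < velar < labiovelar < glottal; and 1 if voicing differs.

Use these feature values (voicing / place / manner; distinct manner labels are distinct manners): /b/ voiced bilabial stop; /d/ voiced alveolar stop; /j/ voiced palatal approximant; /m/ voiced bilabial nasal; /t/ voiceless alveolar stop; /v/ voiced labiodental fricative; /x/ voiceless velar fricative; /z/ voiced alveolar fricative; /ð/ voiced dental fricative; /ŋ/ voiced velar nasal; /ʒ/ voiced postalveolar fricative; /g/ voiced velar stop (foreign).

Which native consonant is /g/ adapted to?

/d/ is closest: same manner (stop), place distance 3 (velar→alveolar), same voicing; total 3. Next closest is /t/ at distance 4.

d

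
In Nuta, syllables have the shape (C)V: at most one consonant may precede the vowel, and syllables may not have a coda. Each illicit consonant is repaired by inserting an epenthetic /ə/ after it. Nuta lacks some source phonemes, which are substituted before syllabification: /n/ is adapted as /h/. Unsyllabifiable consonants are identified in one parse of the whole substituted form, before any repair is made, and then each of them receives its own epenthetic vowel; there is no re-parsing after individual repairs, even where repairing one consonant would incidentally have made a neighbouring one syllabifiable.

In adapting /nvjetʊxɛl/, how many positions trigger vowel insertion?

3

After substitution the input is /hvjetʊxɛl/.
The unsyllabifiable consonants are /h/, /v/, /l/; each receives one epenthetic vowel.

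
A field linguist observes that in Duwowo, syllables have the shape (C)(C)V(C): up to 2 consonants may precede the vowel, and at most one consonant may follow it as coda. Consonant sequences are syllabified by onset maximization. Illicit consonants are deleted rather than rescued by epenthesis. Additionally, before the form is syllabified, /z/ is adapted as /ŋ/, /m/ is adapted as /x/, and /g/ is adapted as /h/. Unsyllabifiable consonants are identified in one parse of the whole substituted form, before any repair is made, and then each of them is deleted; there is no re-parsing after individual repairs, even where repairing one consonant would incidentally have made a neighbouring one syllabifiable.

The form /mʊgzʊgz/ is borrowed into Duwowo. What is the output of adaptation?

Substitution: /m/ → /x/, /g/ → /h/, /z/ → /ŋ/, giving /xʊhŋʊhŋ/.
The consonants /ŋ/ cannot be parsed into a legal (C)(C)V(C) syllable (at most one coda consonant is licensed; onsets may contain at most 2 consonants).
Deleting the stranded consonants removes /ŋ/.

xʊhŋʊh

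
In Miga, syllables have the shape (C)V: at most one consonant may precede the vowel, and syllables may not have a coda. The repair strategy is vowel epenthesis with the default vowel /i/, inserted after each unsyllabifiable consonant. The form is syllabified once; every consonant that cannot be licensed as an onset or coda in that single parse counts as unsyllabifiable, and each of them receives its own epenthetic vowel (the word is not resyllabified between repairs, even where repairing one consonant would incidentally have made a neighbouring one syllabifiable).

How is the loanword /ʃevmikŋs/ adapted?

The consonants /v/, /k/, /ŋ/, /s/ cannot be parsed into a legal (C)V syllable (no codas are permitted; onsets are limited to one consonant).
Epenthesis after each stranded consonant: /v/ → /vi/, /k/ → /ki/, /ŋ/ → /ŋi/, /s/ → /si/.

ʃevimikiŋisi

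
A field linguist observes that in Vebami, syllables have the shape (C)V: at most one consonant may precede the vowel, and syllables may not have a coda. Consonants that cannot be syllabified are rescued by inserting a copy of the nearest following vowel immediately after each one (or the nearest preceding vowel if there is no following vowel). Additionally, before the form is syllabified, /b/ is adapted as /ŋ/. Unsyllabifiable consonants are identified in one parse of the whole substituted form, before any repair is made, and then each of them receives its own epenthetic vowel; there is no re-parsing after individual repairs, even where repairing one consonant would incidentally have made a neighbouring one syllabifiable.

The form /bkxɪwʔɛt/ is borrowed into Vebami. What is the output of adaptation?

ŋɪkɪxɪwɛʔɛtɛ

Substitution: /b/ → /ŋ/, giving /ŋkxɪwʔɛt/.
Under (C)V, the unsyllabifiable consonants are /ŋ/, /k/, /w/, /t/ (no codas are permitted; onsets are limited to one consonant).
Epenthesis after each stranded consonant: /ŋ/ → /ŋɪ/, /k/ → /kɪ/, /w/ → /wɛ/, /t/ → /tɛ/.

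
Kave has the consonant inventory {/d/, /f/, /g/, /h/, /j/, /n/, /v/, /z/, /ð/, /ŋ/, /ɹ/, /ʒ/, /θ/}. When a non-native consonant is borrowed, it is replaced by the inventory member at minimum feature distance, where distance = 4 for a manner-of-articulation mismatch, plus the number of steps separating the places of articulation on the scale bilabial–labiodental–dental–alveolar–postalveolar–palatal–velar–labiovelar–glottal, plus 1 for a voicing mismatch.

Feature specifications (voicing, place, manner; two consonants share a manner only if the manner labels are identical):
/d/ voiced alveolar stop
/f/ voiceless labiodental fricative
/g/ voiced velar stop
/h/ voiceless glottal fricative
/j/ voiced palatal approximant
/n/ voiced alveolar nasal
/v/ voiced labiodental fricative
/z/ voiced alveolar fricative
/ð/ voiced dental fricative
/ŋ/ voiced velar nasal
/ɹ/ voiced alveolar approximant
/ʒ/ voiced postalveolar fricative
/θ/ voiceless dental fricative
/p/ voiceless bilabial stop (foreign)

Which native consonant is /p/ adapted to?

d

/d/ is closest: same manner (stop), place distance 3 (bilabial→alveolar), voicing differs (+1); total 4. Next closest is /f/ at distance 5.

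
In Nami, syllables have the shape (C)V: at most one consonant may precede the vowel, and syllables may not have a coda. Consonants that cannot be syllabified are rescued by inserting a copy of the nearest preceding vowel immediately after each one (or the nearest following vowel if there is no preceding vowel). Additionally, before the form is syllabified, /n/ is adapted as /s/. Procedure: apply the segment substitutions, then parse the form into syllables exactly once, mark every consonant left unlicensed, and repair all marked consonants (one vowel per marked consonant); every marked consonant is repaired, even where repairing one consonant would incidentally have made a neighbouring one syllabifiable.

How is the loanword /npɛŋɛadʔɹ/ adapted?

sɛpɛŋɛadaʔaɹa

Substitution: /n/ → /s/, giving /spɛŋɛadʔɹ/.
Under (C)V, the unsyllabifiable consonants are /s/, /d/, /ʔ/, /ɹ/ (no codas are permitted; onsets are limited to one consonant).
Each unlicensed consonant becomes the onset of a new syllable: /s/ → /sɛ/, /d/ → /da/, /ʔ/ → /ʔa/, /ɹ/ → /ɹa/.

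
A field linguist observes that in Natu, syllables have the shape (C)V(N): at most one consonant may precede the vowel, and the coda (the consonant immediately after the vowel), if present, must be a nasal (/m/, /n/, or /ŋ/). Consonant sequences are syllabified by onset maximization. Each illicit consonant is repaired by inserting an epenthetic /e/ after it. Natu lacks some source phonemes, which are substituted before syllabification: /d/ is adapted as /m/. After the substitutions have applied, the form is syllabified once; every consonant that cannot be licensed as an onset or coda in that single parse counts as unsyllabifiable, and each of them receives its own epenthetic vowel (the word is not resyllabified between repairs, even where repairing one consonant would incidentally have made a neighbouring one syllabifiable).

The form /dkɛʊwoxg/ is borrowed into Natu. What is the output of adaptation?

Substitution: /d/ → /m/, giving /mkɛʊwoxg/.
Syllabifying with onset maximization leaves /m/, /x/, /g/ stranded (only a nasal (/m/, /n/, or /ŋ/) is licensed in coda position; onsets are limited to one consonant).
Each unlicensed consonant becomes the onset of a new syllable: /m/ → /me/, /x/ → /xe/, /g/ → /ge/.

mekɛʊwoxege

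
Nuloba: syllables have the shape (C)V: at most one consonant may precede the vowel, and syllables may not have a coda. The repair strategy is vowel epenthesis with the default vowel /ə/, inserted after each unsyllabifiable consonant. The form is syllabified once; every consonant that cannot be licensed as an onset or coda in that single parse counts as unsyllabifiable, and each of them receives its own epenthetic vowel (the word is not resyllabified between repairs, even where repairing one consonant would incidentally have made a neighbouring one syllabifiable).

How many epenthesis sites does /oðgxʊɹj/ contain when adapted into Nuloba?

4

The unsyllabifiable consonants are /ð/, /g/, /ɹ/, /j/; each receives one epenthetic vowel.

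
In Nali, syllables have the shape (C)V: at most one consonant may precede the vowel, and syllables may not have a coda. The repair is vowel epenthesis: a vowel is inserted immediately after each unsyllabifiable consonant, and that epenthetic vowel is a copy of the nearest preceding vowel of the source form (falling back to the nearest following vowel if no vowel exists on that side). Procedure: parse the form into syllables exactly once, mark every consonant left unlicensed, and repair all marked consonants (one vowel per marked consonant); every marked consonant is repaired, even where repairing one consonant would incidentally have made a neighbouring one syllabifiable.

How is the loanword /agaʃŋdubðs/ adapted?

agaʃaŋadubuðusu

Syllabifying with onset maximization leaves /ʃ/, /ŋ/, /b/, /ð/, /s/ stranded (no codas are permitted; onsets are limited to one consonant).
Epenthesis after each stranded consonant: /ʃ/ → /ʃa/, /ŋ/ → /ŋa/, /b/ → /bu/, /ð/ → /ðu/, /s/ → /su/.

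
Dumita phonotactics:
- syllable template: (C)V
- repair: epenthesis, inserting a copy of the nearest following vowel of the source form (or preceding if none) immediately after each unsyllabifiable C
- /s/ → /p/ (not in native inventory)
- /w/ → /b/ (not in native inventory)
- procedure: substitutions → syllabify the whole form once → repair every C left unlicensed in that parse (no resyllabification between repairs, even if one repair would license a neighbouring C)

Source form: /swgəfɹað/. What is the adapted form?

pəbəgəfaɹaða

Substitution: /s/ → /p/, /w/ → /b/, giving /pbgəfɹað/.
Under (C)V, the unsyllabifiable consonants are /p/, /b/, /f/, /ð/ (no codas are permitted; onsets are limited to one consonant).
Epenthesis after each stranded consonant: /p/ → /pə/, /b/ → /bə/, /f/ → /fa/, /ð/ → /ða/.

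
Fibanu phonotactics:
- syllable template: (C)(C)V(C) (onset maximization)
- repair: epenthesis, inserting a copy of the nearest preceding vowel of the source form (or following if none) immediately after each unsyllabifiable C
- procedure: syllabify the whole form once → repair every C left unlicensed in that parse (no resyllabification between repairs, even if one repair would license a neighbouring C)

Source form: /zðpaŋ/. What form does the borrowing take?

zaðpaŋ

Syllabifying with onset maximization leaves /z/ stranded (at most one coda consonant is licensed; onsets may contain at most 2 consonants).
Each unlicensed consonant becomes the onset of a new syllable: /z/ → /za/.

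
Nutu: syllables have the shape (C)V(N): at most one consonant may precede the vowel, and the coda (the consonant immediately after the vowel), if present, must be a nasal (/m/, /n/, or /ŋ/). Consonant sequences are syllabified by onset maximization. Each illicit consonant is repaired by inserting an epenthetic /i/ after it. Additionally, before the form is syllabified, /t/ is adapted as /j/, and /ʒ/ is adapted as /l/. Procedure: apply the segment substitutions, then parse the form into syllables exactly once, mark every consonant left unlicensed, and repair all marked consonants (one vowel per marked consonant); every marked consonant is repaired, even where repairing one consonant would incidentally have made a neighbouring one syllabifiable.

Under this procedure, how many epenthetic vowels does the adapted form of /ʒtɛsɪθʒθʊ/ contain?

3

After substitution the input is /ljɛsɪθlθʊ/.
The unsyllabifiable consonants are /l/, /θ/, /l/; each receives one epenthetic vowel.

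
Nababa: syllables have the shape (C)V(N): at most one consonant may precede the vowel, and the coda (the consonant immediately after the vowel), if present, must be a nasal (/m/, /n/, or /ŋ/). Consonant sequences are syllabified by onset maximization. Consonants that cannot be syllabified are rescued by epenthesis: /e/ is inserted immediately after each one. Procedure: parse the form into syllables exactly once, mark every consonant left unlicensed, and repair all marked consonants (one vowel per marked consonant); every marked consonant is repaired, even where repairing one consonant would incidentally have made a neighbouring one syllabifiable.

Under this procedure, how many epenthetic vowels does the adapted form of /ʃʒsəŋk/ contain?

3

The unsyllabifiable consonants are /ʃ/, /ʒ/, /k/; each receives one epenthetic vowel.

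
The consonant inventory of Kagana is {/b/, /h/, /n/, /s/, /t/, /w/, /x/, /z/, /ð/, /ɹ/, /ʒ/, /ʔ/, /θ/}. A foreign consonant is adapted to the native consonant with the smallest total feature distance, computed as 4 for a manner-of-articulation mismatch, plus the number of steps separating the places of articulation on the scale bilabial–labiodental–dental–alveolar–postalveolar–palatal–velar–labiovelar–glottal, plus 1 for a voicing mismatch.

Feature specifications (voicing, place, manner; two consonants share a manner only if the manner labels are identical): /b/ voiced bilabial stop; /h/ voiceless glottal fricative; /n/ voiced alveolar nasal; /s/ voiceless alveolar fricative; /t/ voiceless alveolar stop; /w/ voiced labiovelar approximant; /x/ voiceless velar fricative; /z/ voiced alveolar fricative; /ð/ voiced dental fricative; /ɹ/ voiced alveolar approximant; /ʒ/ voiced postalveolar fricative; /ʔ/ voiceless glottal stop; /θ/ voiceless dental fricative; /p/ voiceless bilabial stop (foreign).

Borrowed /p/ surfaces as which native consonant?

/b/ is closest: same manner (stop), place distance 0 (bilabial→bilabial), voicing differs (+1); total 1. Next closest is /t/ at distance 3.

b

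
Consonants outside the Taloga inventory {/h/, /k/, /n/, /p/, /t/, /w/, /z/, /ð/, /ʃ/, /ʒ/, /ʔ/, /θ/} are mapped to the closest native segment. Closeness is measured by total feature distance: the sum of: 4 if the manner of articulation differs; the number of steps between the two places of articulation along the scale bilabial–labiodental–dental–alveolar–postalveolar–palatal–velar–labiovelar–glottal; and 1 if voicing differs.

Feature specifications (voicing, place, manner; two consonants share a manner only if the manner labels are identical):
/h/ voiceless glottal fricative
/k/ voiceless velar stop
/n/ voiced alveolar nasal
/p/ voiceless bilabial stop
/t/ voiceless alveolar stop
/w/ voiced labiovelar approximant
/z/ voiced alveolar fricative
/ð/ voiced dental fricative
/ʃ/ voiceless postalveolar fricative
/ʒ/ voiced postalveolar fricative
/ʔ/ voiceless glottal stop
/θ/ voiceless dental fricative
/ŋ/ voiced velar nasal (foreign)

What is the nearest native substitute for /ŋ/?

/n/ is closest: same manner (nasal), place distance 3 (velar→alveolar), same voicing; total 3. Next closest is /k/ at distance 5.

n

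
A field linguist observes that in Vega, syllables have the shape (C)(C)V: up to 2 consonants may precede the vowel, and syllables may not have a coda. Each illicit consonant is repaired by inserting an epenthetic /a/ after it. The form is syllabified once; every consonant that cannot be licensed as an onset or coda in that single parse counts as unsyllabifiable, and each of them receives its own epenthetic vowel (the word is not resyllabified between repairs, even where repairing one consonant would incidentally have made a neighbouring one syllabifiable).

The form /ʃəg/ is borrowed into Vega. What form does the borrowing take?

ʃəga

The consonants /g/ cannot be parsed into a legal (C)(C)V syllable (no codas are permitted; onsets may contain at most 2 consonants).
Each unlicensed consonant becomes the onset of a new syllable: /g/ → /ga/.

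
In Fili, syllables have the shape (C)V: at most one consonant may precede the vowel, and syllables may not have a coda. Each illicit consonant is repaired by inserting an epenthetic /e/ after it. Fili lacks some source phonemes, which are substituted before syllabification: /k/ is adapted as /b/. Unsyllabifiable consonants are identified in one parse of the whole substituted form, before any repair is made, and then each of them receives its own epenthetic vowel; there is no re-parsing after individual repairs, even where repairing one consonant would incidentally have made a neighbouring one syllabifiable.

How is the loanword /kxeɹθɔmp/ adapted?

bexeɹeθɔmepe

Substitution: /k/ → /b/, giving /bxeɹθɔmp/.
Under (C)V, the unsyllabifiable consonants are /b/, /ɹ/, /m/, /p/ (no codas are permitted; onsets are limited to one consonant).
Epenthesis after each stranded consonant: /b/ → /be/, /ɹ/ → /ɹe/, /m/ → /me/, /p/ → /pe/.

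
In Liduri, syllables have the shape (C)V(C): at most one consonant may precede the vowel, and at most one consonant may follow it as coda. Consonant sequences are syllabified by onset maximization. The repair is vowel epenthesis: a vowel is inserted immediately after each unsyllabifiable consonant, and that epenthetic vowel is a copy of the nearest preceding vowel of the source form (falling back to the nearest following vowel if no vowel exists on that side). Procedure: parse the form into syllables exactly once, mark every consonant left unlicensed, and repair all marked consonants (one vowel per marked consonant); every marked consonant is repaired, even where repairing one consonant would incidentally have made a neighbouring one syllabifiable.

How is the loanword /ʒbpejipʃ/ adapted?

ʒebepejipʃi

The consonants /ʒ/, /b/, /ʃ/ cannot be parsed into a legal (C)V(C) syllable (at most one coda consonant is licensed; onsets are limited to one consonant).
Inserting the epenthetic vowel yields /ʒ/ → /ʒe/, /b/ → /be/, /ʃ/ → /ʃi/.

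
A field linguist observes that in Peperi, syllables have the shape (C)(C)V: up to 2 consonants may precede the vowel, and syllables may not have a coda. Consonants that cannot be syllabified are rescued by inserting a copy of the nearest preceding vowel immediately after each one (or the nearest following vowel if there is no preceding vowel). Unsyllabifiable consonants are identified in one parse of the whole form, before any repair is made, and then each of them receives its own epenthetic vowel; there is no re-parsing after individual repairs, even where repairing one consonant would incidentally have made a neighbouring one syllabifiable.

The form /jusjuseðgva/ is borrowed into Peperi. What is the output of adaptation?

jusjuseðegva

Syllabifying with onset maximization leaves /ð/ stranded (no codas are permitted; onsets may contain at most 2 consonants).
Inserting the epenthetic vowel yields /ð/ → /ðe/.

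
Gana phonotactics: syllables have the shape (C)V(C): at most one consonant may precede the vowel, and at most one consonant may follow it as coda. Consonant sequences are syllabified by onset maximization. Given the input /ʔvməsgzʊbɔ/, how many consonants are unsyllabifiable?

3

Syllabifying with onset maximization leaves /ʔ/, /v/, /g/ stranded (at most one coda consonant is licensed; onsets are limited to one consonant).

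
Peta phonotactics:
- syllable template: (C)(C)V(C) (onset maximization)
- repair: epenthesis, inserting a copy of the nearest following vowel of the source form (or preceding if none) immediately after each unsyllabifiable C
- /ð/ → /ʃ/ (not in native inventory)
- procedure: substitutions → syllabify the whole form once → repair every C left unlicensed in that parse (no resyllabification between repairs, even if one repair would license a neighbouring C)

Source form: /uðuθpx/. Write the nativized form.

Substitution: /ð/ → /ʃ/, giving /uʃuθpx/.
Syllabifying with onset maximization leaves /p/, /x/ stranded (at most one coda consonant is licensed; onsets may contain at most 2 consonants).
Inserting the epenthetic vowel yields /p/ → /pu/, /x/ → /xu/.

uʃuθpuxu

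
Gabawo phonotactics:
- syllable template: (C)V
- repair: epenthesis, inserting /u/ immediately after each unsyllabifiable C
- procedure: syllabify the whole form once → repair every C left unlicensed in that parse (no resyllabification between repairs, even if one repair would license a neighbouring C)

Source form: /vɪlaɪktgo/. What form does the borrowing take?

The consonants /k/, /t/ cannot be parsed into a legal (C)V syllable (no codas are permitted; onsets are limited to one consonant).
Each unlicensed consonant becomes the onset of a new syllable: /k/ → /ku/, /t/ → /tu/.

vɪlaɪkutugo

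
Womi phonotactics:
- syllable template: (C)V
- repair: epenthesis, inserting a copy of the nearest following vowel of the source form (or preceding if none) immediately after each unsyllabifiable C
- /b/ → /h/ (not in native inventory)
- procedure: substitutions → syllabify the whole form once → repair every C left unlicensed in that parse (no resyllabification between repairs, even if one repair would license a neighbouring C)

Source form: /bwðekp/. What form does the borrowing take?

heweðekepe

Substitution: /b/ → /h/, giving /hwðekp/.
The consonants /h/, /w/, /k/, /p/ cannot be parsed into a legal (C)V syllable (no codas are permitted; onsets are limited to one consonant).
Each unlicensed consonant becomes the onset of a new syllable: /h/ → /he/, /w/ → /we/, /k/ → /ke/, /p/ → /pe/.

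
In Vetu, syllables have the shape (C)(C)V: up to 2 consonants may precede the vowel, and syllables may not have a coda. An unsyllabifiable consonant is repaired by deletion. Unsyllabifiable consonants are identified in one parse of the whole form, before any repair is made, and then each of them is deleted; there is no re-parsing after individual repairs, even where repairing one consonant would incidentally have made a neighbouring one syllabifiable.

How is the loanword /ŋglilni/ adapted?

glilni

The consonants /ŋ/ cannot be parsed into a legal (C)(C)V syllable (no codas are permitted; onsets may contain at most 2 consonants).
Deletion applies to /ŋ/.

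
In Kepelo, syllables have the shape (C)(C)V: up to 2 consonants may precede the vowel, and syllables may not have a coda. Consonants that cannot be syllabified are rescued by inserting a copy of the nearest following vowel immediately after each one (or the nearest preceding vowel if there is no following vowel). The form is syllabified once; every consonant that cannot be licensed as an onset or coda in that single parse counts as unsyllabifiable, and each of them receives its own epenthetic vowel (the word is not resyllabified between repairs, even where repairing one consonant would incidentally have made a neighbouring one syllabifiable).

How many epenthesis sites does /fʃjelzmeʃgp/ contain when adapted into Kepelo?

The unsyllabifiable consonants are /f/, /l/, /ʃ/, /g/, /p/; each receives one epenthetic vowel.

5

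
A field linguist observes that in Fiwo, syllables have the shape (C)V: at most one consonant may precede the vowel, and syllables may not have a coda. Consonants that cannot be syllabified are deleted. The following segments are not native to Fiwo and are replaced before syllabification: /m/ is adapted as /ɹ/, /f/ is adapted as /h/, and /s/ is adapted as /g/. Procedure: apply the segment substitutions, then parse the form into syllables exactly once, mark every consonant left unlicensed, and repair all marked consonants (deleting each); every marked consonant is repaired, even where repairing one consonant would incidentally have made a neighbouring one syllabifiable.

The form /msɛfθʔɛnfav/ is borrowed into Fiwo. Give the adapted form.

Substitution: /m/ → /ɹ/, /s/ → /g/, /f/ → /h/, giving /ɹgɛhθʔɛnhav/.
The consonants /ɹ/, /h/, /θ/, /n/, /v/ cannot be parsed into a legal (C)V syllable (no codas are permitted; onsets are limited to one consonant).
Each unlicensed consonant is deleted: /ɹ/, /h/, /θ/, /n/, /v/.

gɛʔɛha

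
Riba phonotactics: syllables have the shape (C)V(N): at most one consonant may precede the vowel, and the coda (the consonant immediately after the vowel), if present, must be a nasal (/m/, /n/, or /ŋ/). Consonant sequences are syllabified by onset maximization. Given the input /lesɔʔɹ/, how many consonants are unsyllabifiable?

2

The consonants /ʔ/, /ɹ/ cannot be parsed into a legal (C)V(N) syllable (only a nasal (/m/, /n/, or /ŋ/) is licensed in coda position; onsets are limited to one consonant).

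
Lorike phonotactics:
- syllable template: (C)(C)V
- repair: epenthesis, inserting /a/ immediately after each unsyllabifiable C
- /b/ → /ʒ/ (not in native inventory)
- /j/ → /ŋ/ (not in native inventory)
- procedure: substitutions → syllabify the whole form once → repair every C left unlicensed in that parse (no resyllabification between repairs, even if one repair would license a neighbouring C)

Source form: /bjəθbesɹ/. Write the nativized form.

Substitution: /b/ → /ʒ/, /j/ → /ŋ/, giving /ʒŋəθʒesɹ/.
Syllabifying with onset maximization leaves /s/, /ɹ/ stranded (no codas are permitted; onsets may contain at most 2 consonants).
Each unlicensed consonant becomes the onset of a new syllable: /s/ → /sa/, /ɹ/ → /ɹa/.

ʒŋəθʒesaɹa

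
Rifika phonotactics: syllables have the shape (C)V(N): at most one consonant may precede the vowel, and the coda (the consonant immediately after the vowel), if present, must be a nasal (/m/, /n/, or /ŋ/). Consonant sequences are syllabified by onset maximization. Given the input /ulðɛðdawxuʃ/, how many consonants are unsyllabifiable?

4

Under (C)V(N), the unsyllabifiable consonants are /l/, /ð/, /w/, /ʃ/ (only a nasal (/m/, /n/, or /ŋ/) is licensed in coda position; onsets are limited to one consonant).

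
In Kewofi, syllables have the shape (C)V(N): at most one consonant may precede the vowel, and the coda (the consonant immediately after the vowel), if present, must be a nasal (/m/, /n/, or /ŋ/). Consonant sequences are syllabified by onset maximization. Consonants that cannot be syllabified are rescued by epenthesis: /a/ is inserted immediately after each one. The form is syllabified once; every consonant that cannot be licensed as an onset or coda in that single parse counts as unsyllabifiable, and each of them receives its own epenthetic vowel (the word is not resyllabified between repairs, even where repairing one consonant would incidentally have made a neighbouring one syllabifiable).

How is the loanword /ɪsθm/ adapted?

ɪsaθama

Under (C)V(N), the unsyllabifiable consonants are /s/, /θ/, /m/ (only a nasal (/m/, /n/, or /ŋ/) is licensed in coda position; onsets are limited to one consonant).
Inserting the epenthetic vowel yields /s/ → /sa/, /θ/ → /θa/, /m/ → /ma/.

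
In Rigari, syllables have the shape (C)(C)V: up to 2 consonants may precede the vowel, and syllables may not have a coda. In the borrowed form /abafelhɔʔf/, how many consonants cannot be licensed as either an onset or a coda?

Under (C)(C)V, the unsyllabifiable consonants are /ʔ/, /f/ (no codas are permitted; onsets may contain at most 2 consonants).

2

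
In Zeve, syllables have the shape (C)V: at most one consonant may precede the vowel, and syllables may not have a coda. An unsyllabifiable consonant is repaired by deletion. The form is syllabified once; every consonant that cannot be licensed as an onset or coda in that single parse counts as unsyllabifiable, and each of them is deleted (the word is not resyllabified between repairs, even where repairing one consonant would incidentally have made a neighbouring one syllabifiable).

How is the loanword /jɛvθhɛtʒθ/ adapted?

jɛhɛ

The consonants /v/, /θ/, /t/, /ʒ/, /θ/ cannot be parsed into a legal (C)V syllable (no codas are permitted; onsets are limited to one consonant).
Deletion applies to /v/, /θ/, /t/, /ʒ/, /θ/.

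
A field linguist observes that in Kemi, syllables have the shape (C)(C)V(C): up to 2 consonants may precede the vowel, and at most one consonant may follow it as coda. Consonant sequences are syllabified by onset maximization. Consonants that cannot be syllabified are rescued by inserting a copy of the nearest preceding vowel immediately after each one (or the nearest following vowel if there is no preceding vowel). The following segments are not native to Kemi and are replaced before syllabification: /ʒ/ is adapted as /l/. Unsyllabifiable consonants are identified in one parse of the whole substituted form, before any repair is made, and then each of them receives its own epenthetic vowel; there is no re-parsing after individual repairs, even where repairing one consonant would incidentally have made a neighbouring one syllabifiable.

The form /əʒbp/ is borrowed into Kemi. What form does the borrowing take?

əlbəpə

Substitution: /ʒ/ → /l/, giving /əlbp/.
Syllabifying with onset maximization leaves /b/, /p/ stranded (at most one coda consonant is licensed; onsets may contain at most 2 consonants).
Epenthesis after each stranded consonant: /b/ → /bə/, /p/ → /pə/.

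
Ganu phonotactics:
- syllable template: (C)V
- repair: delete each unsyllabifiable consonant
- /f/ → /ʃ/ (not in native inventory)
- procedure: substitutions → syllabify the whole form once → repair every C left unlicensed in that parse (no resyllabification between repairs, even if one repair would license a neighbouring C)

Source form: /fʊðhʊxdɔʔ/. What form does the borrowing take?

Substitution: /f/ → /ʃ/, giving /ʃʊðhʊxdɔʔ/.
Syllabifying with onset maximization leaves /ð/, /x/, /ʔ/ stranded (no codas are permitted; onsets are limited to one consonant).
Deletion applies to /ð/, /x/, /ʔ/.

ʃʊhʊdɔ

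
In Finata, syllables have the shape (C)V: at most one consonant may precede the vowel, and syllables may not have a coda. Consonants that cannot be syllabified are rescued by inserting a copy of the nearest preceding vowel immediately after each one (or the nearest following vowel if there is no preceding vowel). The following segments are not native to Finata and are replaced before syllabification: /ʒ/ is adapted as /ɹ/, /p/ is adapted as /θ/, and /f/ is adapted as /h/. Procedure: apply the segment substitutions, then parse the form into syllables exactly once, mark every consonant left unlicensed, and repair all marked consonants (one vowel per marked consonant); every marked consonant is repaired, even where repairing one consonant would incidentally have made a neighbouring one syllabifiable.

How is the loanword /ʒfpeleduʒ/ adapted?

Substitution: /ʒ/ → /ɹ/, /f/ → /h/, /p/ → /θ/, giving /ɹhθeleduɹ/.
Syllabifying with onset maximization leaves /ɹ/, /h/, /ɹ/ stranded (no codas are permitted; onsets are limited to one consonant).
Each unlicensed consonant becomes the onset of a new syllable: /ɹ/ → /ɹe/, /h/ → /he/, /ɹ/ → /ɹu/.

ɹeheθeleduɹu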